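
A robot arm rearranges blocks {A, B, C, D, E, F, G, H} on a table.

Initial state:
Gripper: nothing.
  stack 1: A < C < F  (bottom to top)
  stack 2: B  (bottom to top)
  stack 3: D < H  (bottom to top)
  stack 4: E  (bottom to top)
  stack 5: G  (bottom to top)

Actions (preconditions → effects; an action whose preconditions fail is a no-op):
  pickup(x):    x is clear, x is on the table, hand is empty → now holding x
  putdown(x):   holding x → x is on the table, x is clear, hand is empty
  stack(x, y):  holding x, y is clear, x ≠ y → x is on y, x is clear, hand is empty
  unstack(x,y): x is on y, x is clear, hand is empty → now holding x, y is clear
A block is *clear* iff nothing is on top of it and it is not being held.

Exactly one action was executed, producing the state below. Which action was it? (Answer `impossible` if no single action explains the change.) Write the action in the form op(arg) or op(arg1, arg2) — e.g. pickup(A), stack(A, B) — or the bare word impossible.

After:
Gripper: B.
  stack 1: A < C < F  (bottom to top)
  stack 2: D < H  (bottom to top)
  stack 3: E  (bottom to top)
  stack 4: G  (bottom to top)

pickup(B)

target: towers=[A/C/F; D/H; E; G] holding=B
         pickup(G) → towers=[A/C/F; B; D/H; E] holding=G
         pickup(E) → towers=[A/C/F; B; D/H; G] holding=E
     unstack(H, D) → towers=[A/C/F; B; D; E; G] holding=H
         pickup(B) → towers=[A/C/F; D/H; E; G] holding=B  ← match
     unstack(F, C) → towers=[A/C; B; D/H; E; G] holding=F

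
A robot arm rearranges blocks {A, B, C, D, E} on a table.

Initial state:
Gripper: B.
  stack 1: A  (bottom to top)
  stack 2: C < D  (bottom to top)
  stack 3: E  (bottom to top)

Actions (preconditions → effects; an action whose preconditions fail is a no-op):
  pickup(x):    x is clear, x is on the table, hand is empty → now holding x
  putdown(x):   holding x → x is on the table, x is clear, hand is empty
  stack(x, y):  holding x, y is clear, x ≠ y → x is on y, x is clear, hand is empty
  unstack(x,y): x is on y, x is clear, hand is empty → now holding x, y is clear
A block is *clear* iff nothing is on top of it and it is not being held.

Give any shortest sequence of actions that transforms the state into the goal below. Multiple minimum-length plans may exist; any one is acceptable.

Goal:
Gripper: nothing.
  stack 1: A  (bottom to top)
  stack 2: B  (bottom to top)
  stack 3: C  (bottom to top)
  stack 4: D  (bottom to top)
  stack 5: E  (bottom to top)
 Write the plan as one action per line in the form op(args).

putdown(B)
unstack(D, C)
putdown(D)

step 1 (putdown(B)): towers=[A; B; C/D; E] holding=-
step 2 (unstack(D, C)): towers=[A; B; C; E] holding=D
step 3 (putdown(D)): towers=[A; B; C; D; E] holding=-
goal check: towers=[A; B; C; D; E] holding=- — reached (length 3, optimal by BFS)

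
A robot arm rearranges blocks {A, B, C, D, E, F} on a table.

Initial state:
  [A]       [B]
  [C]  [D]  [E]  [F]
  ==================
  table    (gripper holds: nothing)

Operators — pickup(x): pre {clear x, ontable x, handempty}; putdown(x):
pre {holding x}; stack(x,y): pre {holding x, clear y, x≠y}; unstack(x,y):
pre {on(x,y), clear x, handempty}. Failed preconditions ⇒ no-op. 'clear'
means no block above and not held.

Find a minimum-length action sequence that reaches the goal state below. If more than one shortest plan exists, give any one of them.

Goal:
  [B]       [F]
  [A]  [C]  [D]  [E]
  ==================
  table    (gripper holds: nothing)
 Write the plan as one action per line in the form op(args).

pickup(F)
stack(F, D)
unstack(A, C)
putdown(A)
unstack(B, E)
stack(B, A)

step 1 (pickup(F)): towers=[C/A; D; E/B] holding=F
step 2 (stack(F, D)): towers=[C/A; D/F; E/B] holding=-
step 3 (unstack(A, C)): towers=[C; D/F; E/B] holding=A
step 4 (putdown(A)): towers=[A; C; D/F; E/B] holding=-
step 5 (unstack(B, E)): towers=[A; C; D/F; E] holding=B
step 6 (stack(B, A)): towers=[A/B; C; D/F; E] holding=-
goal check: towers=[A/B; C; D/F; E] holding=- — reached (length 6, optimal by BFS)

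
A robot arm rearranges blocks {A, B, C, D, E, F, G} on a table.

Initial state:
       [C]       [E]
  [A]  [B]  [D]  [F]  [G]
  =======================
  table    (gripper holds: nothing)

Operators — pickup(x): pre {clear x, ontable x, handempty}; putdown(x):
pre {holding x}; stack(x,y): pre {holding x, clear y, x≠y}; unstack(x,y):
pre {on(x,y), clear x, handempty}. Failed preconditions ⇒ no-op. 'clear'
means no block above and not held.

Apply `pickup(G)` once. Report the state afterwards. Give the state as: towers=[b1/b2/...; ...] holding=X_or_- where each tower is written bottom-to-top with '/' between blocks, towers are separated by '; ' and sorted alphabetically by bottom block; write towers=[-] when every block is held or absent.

before: towers=[A; B/C; D; F/E; G] holding=-
pre[pickup(G)]: clear(G) ok, ontable(G) ok, handempty ok
all met → apply pickup(G)
after:  towers=[A; B/C; D; F/E] holding=G

towers=[A; B/C; D; F/E] holding=G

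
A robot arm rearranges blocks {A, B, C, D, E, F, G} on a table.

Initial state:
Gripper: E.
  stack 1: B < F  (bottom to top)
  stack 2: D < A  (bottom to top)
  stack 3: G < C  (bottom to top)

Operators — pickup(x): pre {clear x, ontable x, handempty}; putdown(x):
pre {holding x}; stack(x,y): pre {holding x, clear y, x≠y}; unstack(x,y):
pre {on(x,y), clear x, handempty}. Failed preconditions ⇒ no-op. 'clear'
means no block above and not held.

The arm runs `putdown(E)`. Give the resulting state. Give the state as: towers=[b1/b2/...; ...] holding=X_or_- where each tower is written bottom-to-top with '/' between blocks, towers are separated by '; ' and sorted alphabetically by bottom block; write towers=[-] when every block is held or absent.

towers=[B/F; D/A; E; G/C] holding=-

before: towers=[B/F; D/A; G/C] holding=E
pre[putdown(E)]: holding(E) ✓
all met → apply putdown(E)
after:  towers=[B/F; D/A; E; G/C] holding=-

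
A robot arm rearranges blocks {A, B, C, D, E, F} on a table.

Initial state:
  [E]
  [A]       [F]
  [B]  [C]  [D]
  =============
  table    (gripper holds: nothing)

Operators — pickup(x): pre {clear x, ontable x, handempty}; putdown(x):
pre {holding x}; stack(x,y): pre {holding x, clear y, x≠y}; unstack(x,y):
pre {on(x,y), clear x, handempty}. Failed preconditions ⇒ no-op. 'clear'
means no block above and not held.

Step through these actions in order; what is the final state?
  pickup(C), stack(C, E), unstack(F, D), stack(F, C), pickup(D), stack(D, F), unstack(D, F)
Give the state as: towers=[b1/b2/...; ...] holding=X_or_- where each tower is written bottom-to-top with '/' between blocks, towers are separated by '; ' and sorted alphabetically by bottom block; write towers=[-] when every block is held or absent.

towers=[B/A/E/C/F] holding=D

step 1 (pickup(C)): towers=[B/A/E; D/F] holding=C
step 2 (stack(C, E)): towers=[B/A/E/C; D/F] holding=-
step 3 (unstack(F, D)): towers=[B/A/E/C; D] holding=F
step 4 (stack(F, C)): towers=[B/A/E/C/F; D] holding=-
step 5 (pickup(D)): towers=[B/A/E/C/F] holding=D
step 6 (stack(D, F)): towers=[B/A/E/C/F/D] holding=-
step 7 (unstack(D, F)): towers=[B/A/E/C/F] holding=D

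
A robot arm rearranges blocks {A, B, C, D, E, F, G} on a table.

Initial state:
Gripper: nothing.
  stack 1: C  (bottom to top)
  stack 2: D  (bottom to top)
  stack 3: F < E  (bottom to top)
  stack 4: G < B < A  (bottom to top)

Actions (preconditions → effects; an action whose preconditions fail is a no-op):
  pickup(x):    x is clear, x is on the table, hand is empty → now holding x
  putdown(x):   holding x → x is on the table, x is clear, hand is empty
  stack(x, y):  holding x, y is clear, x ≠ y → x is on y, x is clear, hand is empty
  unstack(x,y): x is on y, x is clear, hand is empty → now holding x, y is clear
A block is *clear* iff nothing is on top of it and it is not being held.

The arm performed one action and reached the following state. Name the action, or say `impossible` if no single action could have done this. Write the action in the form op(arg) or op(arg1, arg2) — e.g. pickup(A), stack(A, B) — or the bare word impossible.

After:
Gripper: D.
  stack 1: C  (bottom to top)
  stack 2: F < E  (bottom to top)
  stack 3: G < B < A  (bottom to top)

pickup(D)

target: towers=[C; F/E; G/B/A] holding=D
         pickup(D) → towers=[C; F/E; G/B/A] holding=D  ← match
     unstack(A, B) → towers=[C; D; F/E; G/B] holding=A
     unstack(E, F) → towers=[C; D; F; G/B/A] holding=E
         pickup(C) → towers=[D; F/E; G/B/A] holding=C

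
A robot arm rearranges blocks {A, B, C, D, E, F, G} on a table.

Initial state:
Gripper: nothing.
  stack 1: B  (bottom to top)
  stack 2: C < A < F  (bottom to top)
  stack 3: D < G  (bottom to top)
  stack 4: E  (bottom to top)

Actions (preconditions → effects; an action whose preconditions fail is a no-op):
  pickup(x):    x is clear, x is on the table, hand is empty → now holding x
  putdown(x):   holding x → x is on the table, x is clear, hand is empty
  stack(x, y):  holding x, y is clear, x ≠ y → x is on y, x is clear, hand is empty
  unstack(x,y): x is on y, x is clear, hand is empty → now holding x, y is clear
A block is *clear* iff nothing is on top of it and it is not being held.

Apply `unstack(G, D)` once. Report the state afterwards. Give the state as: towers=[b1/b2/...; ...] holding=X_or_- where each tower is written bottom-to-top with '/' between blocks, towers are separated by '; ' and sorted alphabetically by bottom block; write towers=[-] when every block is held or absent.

towers=[B; C/A/F; D; E] holding=G

before: towers=[B; C/A/F; D/G; E] holding=-
pre[unstack(G, D)]: on(G,D) ✓, clear(G) ✓, handempty ✓
all met → apply unstack(G, D)
after:  towers=[B; C/A/F; D; E] holding=G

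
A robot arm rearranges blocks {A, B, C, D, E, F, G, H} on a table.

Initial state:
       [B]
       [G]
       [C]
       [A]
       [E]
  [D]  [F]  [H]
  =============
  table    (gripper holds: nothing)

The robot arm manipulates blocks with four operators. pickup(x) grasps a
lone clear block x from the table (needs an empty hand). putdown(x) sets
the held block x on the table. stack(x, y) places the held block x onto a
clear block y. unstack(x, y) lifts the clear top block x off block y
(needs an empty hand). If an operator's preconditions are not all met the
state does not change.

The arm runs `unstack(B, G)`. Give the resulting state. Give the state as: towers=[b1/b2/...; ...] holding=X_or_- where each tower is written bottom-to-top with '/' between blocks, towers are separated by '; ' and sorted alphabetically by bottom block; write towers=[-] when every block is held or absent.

before: towers=[D; F/E/A/C/G/B; H] holding=-
pre[unstack(B, G)]: on(B,G) ok, clear(B) ok, handempty ok
all met → apply unstack(B, G)
after:  towers=[D; F/E/A/C/G; H] holding=B

towers=[D; F/E/A/C/G; H] holding=B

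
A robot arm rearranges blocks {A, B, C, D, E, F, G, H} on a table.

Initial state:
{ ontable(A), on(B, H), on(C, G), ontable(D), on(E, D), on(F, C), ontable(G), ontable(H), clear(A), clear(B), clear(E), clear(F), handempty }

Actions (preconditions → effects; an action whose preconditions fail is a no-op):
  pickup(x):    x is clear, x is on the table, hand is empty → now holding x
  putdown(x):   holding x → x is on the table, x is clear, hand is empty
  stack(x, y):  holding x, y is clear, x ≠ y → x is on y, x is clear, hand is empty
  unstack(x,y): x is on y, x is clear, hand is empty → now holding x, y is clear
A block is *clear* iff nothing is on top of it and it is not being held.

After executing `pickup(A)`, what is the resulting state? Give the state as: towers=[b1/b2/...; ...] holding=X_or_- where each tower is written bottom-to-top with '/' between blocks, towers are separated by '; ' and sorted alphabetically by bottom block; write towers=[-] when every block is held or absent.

towers=[D/E; G/C/F; H/B] holding=A

before: towers=[A; D/E; G/C/F; H/B] holding=-
pre[pickup(A)]: clear(A) yes, ontable(A) yes, handempty yes
all met → apply pickup(A)
after:  towers=[D/E; G/C/F; H/B] holding=A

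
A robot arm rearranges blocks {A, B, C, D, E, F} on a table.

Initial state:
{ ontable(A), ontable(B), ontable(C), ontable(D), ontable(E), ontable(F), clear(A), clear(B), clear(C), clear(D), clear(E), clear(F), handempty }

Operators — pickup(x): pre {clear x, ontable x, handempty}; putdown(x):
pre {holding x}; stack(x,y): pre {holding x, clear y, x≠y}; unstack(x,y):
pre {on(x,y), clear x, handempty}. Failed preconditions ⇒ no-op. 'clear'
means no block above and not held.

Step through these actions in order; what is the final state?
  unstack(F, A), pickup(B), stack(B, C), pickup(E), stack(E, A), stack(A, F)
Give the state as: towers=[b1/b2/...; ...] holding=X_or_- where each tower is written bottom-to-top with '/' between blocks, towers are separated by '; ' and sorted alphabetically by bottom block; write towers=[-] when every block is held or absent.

step 1 (unstack(F, A)) [no-op]: towers=[A; B; C; D; E; F] holding=-
step 2 (pickup(B)): towers=[A; C; D; E; F] holding=B
step 3 (stack(B, C)): towers=[A; C/B; D; E; F] holding=-
step 4 (pickup(E)): towers=[A; C/B; D; F] holding=E
step 5 (stack(E, A)): towers=[A/E; C/B; D; F] holding=-
step 6 (stack(A, F)) [no-op]: towers=[A/E; C/B; D; F] holding=-

towers=[A/E; C/B; D; F] holding=-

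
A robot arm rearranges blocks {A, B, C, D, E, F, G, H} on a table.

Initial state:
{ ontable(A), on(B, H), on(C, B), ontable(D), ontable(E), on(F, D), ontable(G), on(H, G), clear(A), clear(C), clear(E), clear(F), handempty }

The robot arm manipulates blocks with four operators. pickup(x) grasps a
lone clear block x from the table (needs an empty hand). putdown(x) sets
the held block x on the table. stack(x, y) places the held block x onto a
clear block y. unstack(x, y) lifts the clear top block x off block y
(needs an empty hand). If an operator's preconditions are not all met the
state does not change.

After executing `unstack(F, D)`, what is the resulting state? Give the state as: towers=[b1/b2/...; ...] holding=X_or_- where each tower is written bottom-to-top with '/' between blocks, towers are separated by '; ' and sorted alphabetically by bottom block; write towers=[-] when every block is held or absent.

towers=[A; D; E; G/H/B/C] holding=F

before: towers=[A; D/F; E; G/H/B/C] holding=-
pre[unstack(F, D)]: on(F,D) yes, clear(F) yes, handempty yes
all met → apply unstack(F, D)
after:  towers=[A; D; E; G/H/B/C] holding=F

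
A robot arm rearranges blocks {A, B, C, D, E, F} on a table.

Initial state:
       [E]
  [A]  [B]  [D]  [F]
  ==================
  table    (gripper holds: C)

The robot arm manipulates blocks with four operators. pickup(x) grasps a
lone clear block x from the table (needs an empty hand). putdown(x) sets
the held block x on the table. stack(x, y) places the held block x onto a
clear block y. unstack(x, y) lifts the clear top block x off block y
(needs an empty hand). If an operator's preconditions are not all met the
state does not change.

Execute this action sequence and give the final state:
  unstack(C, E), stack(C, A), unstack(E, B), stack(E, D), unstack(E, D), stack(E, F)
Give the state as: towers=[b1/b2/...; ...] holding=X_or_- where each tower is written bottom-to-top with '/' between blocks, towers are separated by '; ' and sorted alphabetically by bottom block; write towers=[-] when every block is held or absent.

towers=[A/C; B; D; F/E] holding=-

step 1 (unstack(C, E)) [no-op]: towers=[A; B/E; D; F] holding=C
step 2 (stack(C, A)): towers=[A/C; B/E; D; F] holding=-
step 3 (unstack(E, B)): towers=[A/C; B; D; F] holding=E
step 4 (stack(E, D)): towers=[A/C; B; D/E; F] holding=-
step 5 (unstack(E, D)): towers=[A/C; B; D; F] holding=E
step 6 (stack(E, F)): towers=[A/C; B; D; F/E] holding=-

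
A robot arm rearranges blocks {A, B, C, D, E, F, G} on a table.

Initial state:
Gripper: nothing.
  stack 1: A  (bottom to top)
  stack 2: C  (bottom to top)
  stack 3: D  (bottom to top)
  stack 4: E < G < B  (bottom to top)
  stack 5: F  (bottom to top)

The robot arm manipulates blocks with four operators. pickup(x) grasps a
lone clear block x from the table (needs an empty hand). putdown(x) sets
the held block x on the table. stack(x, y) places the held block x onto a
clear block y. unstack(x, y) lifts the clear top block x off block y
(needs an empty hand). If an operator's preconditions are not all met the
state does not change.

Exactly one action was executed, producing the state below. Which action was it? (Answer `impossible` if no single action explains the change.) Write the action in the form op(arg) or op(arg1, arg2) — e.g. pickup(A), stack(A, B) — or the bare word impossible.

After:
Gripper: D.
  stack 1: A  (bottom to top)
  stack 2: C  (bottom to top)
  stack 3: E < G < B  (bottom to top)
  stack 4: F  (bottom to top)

pickup(D)

target: towers=[A; C; E/G/B; F] holding=D
     unstack(B, G) → towers=[A; C; D; E/G; F] holding=B
         pickup(F) → towers=[A; C; D; E/G/B] holding=F
         pickup(D) → towers=[A; C; E/G/B; F] holding=D  ← match
         pickup(A) → towers=[C; D; E/G/B; F] holding=A
         pickup(C) → towers=[A; D; E/G/B; F] holding=C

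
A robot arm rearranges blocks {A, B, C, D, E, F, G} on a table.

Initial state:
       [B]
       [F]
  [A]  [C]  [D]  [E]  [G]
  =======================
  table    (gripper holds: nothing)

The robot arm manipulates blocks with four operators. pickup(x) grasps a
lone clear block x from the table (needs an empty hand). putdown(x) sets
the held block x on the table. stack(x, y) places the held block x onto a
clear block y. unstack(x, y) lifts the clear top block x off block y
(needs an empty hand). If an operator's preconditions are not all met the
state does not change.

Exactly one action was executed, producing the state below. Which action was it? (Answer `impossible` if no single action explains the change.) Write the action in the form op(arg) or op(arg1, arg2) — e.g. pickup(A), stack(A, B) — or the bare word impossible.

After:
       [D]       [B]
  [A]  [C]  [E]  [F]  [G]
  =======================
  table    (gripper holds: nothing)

target: towers=[A; C/D; E; F/B; G] holding=-
     unstack(B, F) → towers=[A; C/F; D; E; G] holding=B
         pickup(G) → towers=[A; C/F/B; D; E] holding=G
         pickup(D) → towers=[A; C/F/B; E; G] holding=D
         pickup(A) → towers=[C/F/B; D; E; G] holding=A
         pickup(E) → towers=[A; C/F/B; D; G] holding=E
none of the 5 applicable actions match → impossible

impossible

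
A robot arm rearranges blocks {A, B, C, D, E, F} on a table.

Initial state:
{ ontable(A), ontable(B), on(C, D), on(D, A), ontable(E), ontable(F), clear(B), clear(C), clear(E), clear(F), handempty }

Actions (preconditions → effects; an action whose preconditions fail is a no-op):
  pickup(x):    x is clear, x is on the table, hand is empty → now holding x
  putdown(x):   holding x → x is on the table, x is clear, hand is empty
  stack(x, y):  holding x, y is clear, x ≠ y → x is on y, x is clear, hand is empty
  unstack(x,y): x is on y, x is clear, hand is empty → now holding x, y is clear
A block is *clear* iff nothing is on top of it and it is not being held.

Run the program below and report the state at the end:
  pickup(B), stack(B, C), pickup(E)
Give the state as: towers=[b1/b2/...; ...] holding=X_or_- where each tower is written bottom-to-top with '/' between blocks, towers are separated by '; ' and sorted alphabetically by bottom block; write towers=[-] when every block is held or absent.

step 1 (pickup(B)): towers=[A/D/C; E; F] holding=B
step 2 (stack(B, C)): towers=[A/D/C/B; E; F] holding=-
step 3 (pickup(E)): towers=[A/D/C/B; F] holding=E

towers=[A/D/C/B; F] holding=E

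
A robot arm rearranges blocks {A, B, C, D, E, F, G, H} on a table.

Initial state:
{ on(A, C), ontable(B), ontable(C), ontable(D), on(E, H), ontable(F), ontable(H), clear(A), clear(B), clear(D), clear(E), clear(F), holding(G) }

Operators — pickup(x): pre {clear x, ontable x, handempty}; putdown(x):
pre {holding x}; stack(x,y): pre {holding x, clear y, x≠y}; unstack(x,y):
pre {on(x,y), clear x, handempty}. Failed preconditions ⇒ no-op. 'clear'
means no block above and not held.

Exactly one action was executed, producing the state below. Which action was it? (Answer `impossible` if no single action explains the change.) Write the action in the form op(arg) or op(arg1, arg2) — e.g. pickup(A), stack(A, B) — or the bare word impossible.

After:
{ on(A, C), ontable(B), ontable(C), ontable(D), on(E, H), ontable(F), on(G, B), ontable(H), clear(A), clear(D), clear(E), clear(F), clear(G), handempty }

target: towers=[B/G; C/A; D; F; H/E] holding=-
        putdown(G) → towers=[B; C/A; D; F; G; H/E] holding=-
       stack(G, A) → towers=[B; C/A/G; D; F; H/E] holding=-
       stack(G, E) → towers=[B; C/A; D; F; H/E/G] holding=-
       stack(G, B) → towers=[B/G; C/A; D; F; H/E] holding=-  ← match
       stack(G, F) → towers=[B; C/A; D; F/G; H/E] holding=-
       stack(G, D) → towers=[B; C/A; D/G; F; H/E] holding=-

stack(G, B)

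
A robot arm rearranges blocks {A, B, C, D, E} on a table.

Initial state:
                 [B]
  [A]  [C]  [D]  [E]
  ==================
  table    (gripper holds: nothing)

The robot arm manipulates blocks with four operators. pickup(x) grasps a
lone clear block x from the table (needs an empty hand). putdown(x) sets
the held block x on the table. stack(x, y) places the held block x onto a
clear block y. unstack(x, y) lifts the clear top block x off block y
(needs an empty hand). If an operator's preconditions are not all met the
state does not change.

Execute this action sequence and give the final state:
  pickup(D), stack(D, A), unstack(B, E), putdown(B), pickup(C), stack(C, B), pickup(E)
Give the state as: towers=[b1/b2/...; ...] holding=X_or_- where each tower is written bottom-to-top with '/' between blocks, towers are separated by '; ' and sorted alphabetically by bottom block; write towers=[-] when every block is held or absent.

step 1 (pickup(D)): towers=[A; C; E/B] holding=D
step 2 (stack(D, A)): towers=[A/D; C; E/B] holding=-
step 3 (unstack(B, E)): towers=[A/D; C; E] holding=B
step 4 (putdown(B)): towers=[A/D; B; C; E] holding=-
step 5 (pickup(C)): towers=[A/D; B; E] holding=C
step 6 (stack(C, B)): towers=[A/D; B/C; E] holding=-
step 7 (pickup(E)): towers=[A/D; B/C] holding=E

towers=[A/D; B/C] holding=E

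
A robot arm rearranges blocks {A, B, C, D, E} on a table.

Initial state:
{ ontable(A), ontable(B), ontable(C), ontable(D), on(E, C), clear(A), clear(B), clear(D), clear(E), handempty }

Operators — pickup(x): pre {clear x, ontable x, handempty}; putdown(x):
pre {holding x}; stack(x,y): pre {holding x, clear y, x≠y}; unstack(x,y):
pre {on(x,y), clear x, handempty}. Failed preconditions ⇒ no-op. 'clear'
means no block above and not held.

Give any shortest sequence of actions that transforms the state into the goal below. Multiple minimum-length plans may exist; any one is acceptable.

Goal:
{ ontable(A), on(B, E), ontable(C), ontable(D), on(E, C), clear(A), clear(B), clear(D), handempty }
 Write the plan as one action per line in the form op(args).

pickup(B)
stack(B, E)

step 1 (pickup(B)): towers=[A; C/E; D] holding=B
step 2 (stack(B, E)): towers=[A; C/E/B; D] holding=-
goal check: towers=[A; C/E/B; D] holding=- — reached (length 2, optimal by BFS)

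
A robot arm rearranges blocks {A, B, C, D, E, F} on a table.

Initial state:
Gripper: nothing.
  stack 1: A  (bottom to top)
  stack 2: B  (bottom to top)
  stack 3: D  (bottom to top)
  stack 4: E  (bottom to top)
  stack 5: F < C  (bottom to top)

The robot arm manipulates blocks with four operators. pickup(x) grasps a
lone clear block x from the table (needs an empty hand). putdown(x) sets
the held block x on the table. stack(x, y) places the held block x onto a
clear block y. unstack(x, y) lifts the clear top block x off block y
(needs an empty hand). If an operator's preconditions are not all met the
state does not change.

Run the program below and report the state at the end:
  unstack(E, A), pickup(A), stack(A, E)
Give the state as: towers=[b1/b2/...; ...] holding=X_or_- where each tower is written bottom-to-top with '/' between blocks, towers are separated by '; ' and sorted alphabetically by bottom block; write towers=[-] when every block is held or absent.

towers=[B; D; E/A; F/C] holding=-

step 1 (unstack(E, A)) [no-op]: towers=[A; B; D; E; F/C] holding=-
step 2 (pickup(A)): towers=[B; D; E; F/C] holding=A
step 3 (stack(A, E)): towers=[B; D; E/A; F/C] holding=-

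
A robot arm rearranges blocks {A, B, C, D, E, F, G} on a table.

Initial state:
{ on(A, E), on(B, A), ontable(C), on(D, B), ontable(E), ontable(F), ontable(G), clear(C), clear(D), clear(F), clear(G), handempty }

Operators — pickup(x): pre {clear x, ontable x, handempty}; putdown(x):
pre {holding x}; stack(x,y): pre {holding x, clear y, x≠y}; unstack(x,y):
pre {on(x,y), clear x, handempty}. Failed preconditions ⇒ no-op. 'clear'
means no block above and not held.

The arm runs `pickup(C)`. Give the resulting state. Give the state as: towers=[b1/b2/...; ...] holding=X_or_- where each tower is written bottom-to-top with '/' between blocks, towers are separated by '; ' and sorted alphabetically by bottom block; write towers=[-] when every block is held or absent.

towers=[E/A/B/D; F; G] holding=C

before: towers=[C; E/A/B/D; F; G] holding=-
pre[pickup(C)]: clear(C) ✓, ontable(C) ✓, handempty ✓
all met → apply pickup(C)
after:  towers=[E/A/B/D; F; G] holding=C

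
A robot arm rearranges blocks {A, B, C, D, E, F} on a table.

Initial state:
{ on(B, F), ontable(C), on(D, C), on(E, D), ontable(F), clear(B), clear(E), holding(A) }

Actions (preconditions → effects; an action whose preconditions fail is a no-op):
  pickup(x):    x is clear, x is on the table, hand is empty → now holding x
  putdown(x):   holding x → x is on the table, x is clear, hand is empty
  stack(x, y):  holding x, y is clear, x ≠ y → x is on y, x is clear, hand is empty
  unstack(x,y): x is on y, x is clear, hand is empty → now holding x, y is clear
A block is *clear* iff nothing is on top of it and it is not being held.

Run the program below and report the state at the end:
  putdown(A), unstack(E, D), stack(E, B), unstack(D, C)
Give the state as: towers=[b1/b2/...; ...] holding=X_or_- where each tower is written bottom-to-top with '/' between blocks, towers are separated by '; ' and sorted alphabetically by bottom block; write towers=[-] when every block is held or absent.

step 1 (putdown(A)): towers=[A; C/D/E; F/B] holding=-
step 2 (unstack(E, D)): towers=[A; C/D; F/B] holding=E
step 3 (stack(E, B)): towers=[A; C/D; F/B/E] holding=-
step 4 (unstack(D, C)): towers=[A; C; F/B/E] holding=D

towers=[A; C; F/B/E] holding=D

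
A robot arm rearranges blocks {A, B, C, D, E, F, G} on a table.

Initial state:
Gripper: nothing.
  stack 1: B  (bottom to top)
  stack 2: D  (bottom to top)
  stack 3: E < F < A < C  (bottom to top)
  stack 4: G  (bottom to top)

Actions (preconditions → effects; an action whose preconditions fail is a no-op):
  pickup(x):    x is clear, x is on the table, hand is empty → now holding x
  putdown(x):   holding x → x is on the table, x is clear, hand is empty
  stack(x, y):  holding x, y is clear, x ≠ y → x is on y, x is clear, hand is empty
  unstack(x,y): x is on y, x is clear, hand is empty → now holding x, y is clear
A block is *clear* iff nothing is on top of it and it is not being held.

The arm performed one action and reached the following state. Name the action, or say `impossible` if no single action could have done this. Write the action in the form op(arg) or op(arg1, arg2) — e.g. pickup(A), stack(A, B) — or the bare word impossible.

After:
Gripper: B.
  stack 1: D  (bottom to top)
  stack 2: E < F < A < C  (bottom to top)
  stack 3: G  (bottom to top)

target: towers=[D; E/F/A/C; G] holding=B
         pickup(B) → towers=[D; E/F/A/C; G] holding=B  ← match
         pickup(G) → towers=[B; D; E/F/A/C] holding=G
         pickup(D) → towers=[B; E/F/A/C; G] holding=D
     unstack(C, A) → towers=[B; D; E/F/A; G] holding=C

pickup(B)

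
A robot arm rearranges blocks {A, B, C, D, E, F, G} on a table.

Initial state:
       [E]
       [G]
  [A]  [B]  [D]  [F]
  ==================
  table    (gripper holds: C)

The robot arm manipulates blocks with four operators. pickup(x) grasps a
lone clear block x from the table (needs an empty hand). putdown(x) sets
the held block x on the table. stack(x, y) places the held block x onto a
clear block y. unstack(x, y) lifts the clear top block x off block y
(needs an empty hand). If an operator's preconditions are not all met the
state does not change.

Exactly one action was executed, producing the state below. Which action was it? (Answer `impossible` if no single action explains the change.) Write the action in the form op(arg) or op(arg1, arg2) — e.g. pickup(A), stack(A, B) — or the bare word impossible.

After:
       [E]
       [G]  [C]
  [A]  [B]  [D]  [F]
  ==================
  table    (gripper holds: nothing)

target: towers=[A; B/G/E; D/C; F] holding=-
        putdown(C) → towers=[A; B/G/E; C; D; F] holding=-
       stack(C, F) → towers=[A; B/G/E; D; F/C] holding=-
       stack(C, D) → towers=[A; B/G/E; D/C; F] holding=-  ← match
       stack(C, A) → towers=[A/C; B/G/E; D; F] holding=-
       stack(C, E) → towers=[A; B/G/E/C; D; F] holding=-

stack(C, D)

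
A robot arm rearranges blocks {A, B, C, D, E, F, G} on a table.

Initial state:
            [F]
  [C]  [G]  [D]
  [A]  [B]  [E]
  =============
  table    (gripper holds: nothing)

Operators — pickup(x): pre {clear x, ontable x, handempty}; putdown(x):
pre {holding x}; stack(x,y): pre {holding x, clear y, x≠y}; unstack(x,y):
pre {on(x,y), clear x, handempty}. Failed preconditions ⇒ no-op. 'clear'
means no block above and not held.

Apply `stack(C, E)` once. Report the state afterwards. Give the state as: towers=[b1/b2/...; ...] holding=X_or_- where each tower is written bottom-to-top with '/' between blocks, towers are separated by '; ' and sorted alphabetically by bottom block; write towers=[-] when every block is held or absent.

before: towers=[A/C; B/G; E/D/F] holding=-
pre[stack(C, E)]: holding(C) fail, clear(E) fail, C≠E ok
holding(C), clear(E) unmet → stack(C, E) is a no-op
after:  towers=[A/C; B/G; E/D/F] holding=-

towers=[A/C; B/G; E/D/F] holding=-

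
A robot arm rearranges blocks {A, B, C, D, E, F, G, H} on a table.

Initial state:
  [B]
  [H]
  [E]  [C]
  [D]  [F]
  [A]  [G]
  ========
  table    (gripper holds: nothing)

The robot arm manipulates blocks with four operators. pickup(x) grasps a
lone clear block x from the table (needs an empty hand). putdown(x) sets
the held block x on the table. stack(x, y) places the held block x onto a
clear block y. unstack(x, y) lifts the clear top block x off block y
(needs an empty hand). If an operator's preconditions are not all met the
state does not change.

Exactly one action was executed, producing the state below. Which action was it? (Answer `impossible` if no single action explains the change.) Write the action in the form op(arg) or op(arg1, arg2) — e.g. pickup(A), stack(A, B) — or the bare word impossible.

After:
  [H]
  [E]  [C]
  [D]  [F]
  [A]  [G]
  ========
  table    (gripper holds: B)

unstack(B, H)

target: towers=[A/D/E/H; G/F/C] holding=B
     unstack(B, H) → towers=[A/D/E/H; G/F/C] holding=B  ← match
     unstack(C, F) → towers=[A/D/E/H/B; G/F] holding=C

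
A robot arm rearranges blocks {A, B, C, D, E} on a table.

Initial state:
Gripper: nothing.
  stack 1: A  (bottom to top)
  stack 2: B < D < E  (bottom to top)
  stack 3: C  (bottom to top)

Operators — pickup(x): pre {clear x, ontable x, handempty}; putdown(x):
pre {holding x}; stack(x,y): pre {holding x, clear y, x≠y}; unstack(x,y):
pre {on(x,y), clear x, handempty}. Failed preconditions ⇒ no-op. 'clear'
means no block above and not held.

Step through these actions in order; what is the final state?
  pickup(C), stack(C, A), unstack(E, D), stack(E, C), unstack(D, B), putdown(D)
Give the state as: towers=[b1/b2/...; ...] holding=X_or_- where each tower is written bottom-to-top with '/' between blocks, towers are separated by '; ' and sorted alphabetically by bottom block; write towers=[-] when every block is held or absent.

towers=[A/C/E; B; D] holding=-

step 1 (pickup(C)): towers=[A; B/D/E] holding=C
step 2 (stack(C, A)): towers=[A/C; B/D/E] holding=-
step 3 (unstack(E, D)): towers=[A/C; B/D] holding=E
step 4 (stack(E, C)): towers=[A/C/E; B/D] holding=-
step 5 (unstack(D, B)): towers=[A/C/E; B] holding=D
step 6 (putdown(D)): towers=[A/C/E; B; D] holding=-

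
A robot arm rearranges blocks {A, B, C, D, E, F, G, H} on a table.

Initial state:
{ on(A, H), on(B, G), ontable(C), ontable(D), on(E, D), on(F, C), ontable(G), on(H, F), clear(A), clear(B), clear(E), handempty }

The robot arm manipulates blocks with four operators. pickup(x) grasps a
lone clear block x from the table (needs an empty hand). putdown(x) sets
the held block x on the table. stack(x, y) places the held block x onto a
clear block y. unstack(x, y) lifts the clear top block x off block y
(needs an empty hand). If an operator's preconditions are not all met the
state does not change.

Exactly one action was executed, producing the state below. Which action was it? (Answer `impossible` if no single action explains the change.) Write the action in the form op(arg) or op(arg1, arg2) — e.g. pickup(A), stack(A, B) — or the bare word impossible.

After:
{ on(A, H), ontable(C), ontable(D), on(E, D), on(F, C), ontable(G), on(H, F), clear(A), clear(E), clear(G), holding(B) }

target: towers=[C/F/H/A; D/E; G] holding=B
     unstack(A, H) → towers=[C/F/H; D/E; G/B] holding=A
     unstack(E, D) → towers=[C/F/H/A; D; G/B] holding=E
     unstack(B, G) → towers=[C/F/H/A; D/E; G] holding=B  ← match

unstack(B, G)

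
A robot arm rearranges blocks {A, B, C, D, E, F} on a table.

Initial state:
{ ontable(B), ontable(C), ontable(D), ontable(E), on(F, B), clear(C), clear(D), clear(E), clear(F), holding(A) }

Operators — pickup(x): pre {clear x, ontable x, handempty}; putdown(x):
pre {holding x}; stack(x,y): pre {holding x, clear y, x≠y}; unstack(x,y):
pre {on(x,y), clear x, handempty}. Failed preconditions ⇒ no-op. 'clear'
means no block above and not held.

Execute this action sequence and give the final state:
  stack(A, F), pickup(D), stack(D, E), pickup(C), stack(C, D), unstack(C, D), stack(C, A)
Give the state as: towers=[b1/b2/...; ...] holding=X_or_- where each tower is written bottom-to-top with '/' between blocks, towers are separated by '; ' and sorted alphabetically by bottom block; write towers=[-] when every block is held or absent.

step 1 (stack(A, F)): towers=[B/F/A; C; D; E] holding=-
step 2 (pickup(D)): towers=[B/F/A; C; E] holding=D
step 3 (stack(D, E)): towers=[B/F/A; C; E/D] holding=-
step 4 (pickup(C)): towers=[B/F/A; E/D] holding=C
step 5 (stack(C, D)): towers=[B/F/A; E/D/C] holding=-
step 6 (unstack(C, D)): towers=[B/F/A; E/D] holding=C
step 7 (stack(C, A)): towers=[B/F/A/C; E/D] holding=-

towers=[B/F/A/C; E/D] holding=-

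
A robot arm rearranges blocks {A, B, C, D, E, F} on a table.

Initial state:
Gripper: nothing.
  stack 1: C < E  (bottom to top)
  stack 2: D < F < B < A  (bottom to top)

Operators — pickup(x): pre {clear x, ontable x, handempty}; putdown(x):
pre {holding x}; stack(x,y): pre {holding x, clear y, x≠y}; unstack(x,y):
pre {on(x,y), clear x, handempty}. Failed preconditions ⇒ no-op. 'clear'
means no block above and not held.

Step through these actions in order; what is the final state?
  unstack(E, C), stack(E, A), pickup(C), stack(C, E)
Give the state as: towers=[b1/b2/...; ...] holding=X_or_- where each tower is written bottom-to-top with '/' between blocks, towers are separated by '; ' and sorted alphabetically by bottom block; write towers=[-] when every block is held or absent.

step 1 (unstack(E, C)): towers=[C; D/F/B/A] holding=E
step 2 (stack(E, A)): towers=[C; D/F/B/A/E] holding=-
step 3 (pickup(C)): towers=[D/F/B/A/E] holding=C
step 4 (stack(C, E)): towers=[D/F/B/A/E/C] holding=-

towers=[D/F/B/A/E/C] holding=-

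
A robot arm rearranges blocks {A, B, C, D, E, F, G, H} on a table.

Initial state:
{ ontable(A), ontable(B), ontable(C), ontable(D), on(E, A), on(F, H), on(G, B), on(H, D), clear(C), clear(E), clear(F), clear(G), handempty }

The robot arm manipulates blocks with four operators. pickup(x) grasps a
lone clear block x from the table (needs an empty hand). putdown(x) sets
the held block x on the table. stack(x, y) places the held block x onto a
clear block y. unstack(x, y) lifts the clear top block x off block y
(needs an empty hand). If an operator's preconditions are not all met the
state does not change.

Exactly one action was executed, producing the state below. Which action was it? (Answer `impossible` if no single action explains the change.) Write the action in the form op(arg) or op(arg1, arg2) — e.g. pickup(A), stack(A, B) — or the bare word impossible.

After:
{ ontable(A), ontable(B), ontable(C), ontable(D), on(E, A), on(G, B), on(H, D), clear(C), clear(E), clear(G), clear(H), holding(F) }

target: towers=[A/E; B/G; C; D/H] holding=F
     unstack(G, B) → towers=[A/E; B; C; D/H/F] holding=G
     unstack(E, A) → towers=[A; B/G; C; D/H/F] holding=E
     unstack(F, H) → towers=[A/E; B/G; C; D/H] holding=F  ← match
         pickup(C) → towers=[A/E; B/G; D/H/F] holding=C

unstack(F, H)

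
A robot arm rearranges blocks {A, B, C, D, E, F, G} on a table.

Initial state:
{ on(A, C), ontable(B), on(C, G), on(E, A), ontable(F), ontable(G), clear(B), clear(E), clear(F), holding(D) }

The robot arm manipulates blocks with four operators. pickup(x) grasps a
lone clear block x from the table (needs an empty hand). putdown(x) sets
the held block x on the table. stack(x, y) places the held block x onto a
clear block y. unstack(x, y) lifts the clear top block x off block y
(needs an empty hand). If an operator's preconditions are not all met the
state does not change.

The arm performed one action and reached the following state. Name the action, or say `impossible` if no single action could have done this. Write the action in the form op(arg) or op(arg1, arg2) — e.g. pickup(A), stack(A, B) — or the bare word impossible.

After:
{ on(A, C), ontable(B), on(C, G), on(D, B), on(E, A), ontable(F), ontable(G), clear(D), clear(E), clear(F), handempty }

stack(D, B)

target: towers=[B/D; F; G/C/A/E] holding=-
        putdown(D) → towers=[B; D; F; G/C/A/E] holding=-
       stack(D, B) → towers=[B/D; F; G/C/A/E] holding=-  ← match
       stack(D, F) → towers=[B; F/D; G/C/A/E] holding=-
       stack(D, E) → towers=[B; F; G/C/A/E/D] holding=-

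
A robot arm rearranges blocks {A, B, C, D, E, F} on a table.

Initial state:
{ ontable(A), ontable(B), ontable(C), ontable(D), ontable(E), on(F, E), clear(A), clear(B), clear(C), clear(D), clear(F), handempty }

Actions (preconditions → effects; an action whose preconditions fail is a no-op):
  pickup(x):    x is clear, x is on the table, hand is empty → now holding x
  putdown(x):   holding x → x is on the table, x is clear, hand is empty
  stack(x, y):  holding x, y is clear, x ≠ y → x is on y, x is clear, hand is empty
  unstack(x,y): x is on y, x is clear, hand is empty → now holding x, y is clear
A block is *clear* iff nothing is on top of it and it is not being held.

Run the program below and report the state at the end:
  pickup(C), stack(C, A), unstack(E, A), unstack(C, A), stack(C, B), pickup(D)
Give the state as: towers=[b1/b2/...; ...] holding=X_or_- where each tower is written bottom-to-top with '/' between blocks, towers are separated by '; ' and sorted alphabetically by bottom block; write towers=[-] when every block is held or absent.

towers=[A; B/C; E/F] holding=D

step 1 (pickup(C)): towers=[A; B; D; E/F] holding=C
step 2 (stack(C, A)): towers=[A/C; B; D; E/F] holding=-
step 3 (unstack(E, A)) [no-op]: towers=[A/C; B; D; E/F] holding=-
step 4 (unstack(C, A)): towers=[A; B; D; E/F] holding=C
step 5 (stack(C, B)): towers=[A; B/C; D; E/F] holding=-
step 6 (pickup(D)): towers=[A; B/C; E/F] holding=D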